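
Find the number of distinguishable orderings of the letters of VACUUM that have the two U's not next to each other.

Total arrangements of VACUUM: 6!/(2!) = 360.
Arrangements with the U's together: treat UU as one letter, giving (5)! = 120.
Hence 360 − 120 = 240.

240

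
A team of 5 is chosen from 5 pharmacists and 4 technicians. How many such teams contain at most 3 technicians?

121

Split by how many technicians are chosen (0 through 3).
Sum: C(4,0)·C(5,5) + C(4,1)·C(5,4) + C(4,2)·C(5,3) + C(4,3)·C(5,2) = 1 + 20 + 60 + 40 = 121.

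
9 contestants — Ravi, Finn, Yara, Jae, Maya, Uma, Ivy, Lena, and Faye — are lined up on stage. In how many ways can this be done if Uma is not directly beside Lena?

Of the 9! = 362880 arrangements, those with Uma and Lena adjacent number 2 × 8! = 80640 (treat the pair as a block with 2 internal orders).
Complementary counting: 362880 − 80640 = 282240.

282240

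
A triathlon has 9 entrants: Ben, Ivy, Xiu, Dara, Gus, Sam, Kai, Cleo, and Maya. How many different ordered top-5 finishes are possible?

This is an ordered selection of 5 from 9: P(9,5).
That gives 9 × 8 × 7 × 6 × 5 = 15120.

15120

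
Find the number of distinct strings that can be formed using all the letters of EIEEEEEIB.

EIEEEEEIB has 9 letters with E appearing 6 times and I appearing twice.
The number of distinct arrangements is 9!/(6!·2!) = 362880/1440 = 252.

252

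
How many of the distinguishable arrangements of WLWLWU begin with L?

20

Fix L in the first position and arrange the remaining 5 letters.
Those 5 letters have W appearing 3 times, giving (5)!/(3!) = 20.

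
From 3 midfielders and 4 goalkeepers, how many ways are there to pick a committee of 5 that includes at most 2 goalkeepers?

6

Split by how many goalkeepers are chosen (0 through 2).
Sum: C(4,0)·C(3,5) + C(4,1)·C(3,4) + C(4,2)·C(3,3) = 0 + 0 + 6 = 6.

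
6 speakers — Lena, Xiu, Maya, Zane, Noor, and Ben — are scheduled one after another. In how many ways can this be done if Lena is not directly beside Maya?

480

Of the 6! = 720 arrangements, those with Lena and Maya adjacent number 2 × 5! = 240 (treat the pair as a block with 2 internal orders).
So 720 − 240 = 480 arrangements keep them apart.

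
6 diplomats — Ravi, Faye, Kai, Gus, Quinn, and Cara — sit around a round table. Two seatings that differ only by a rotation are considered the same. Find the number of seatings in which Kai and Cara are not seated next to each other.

72

All circular seatings of 6 people number (5)! = 120.
Seatings with Kai beside Cara: treat them as a block with 2 internal orders, giving 2 × (4)! = 48.
Subtracting, 120 − 48 = 72.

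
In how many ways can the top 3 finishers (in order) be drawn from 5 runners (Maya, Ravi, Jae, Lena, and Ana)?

60

There are 5 choices for 1st place, 4 for 2nd, and 3 for 3rd.
That gives 5 × 4 × 3 = 60.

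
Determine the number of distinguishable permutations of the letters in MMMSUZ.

120

MMMSUZ has 6 letters with M appearing 3 times.
The number of distinct arrangements is 6!/(3!) = 720/6 = 120.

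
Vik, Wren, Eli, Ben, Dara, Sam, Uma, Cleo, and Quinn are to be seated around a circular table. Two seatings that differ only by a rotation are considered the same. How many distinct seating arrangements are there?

40320

Fix one person's seat to break rotational symmetry; the remaining 8 people can be arranged in (8)! = 40320 ways.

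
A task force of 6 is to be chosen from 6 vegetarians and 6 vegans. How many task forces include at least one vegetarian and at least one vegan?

With no constraint there are C(12,6) = 924 possible selections.
Subtract selections that omit an entire group: no vegetarians → C(6,6) = 1; no vegans → C(6,6) = 1.
Both groups omitted at once is impossible, so 924 − 2 = 922.

922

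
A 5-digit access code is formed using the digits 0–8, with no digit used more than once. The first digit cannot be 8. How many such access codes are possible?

The first digit has 9−1 = 8 choices (anything except 8).
The remaining 4 digits are filled from the other 8 symbols without repetition: 8 × 7 × 6 × 5 = 1680.
Total: 8 × 1680 = 13440.

13440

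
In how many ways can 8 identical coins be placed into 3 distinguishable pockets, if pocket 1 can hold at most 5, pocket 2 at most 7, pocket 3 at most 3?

Ignoring the caps, the number of non-negative solutions to x_1+…+x_3 = 8 is C(10,2) = 45.
Subtract solutions that violate a single cap (substitute x_i' = x_i − (cap_i+1)): x_1 ≥ 6 gives C(4,2) = 6; x_2 ≥ 8 gives C(2,2) = 1; x_3 ≥ 4 gives C(6,2) = 15. Together 22.
No two caps can be exceeded simultaneously, so the pair terms are all 0.
By inclusion–exclusion the count is 45 − 22 + 0 = 23.

23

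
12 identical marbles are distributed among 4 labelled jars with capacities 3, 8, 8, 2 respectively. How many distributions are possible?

88

Without the upper bounds there are C(15,3) = 455 ways to split 12 among 4 jars.
Subtract solutions that violate a single cap (substitute x_i' = x_i − (cap_i+1)): x_1 ≥ 4 gives C(11,3) = 165; x_2 ≥ 9 gives C(6,3) = 20; x_3 ≥ 9 gives C(6,3) = 20; x_4 ≥ 3 gives C(12,3) = 220. Together 425.
Add back pairs where two caps are both exceeded: 0 + 0 + 56 + 0 + 1 + 1 = 58.
By inclusion–exclusion the count is 455 − 425 + 58 = 88.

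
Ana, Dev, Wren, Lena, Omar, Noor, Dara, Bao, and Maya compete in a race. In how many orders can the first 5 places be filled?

This is an ordered selection of 5 from 9: P(9,5).
That gives 9 × 8 × 7 × 6 × 5 = 15120.

15120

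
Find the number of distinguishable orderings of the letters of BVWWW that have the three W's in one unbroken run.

6

Treat the 3 copies of W as a single block. The multiset to arrange is then {WWW, B, V}, 3 items in all.
All 3 items are distinct, so there are (3)! = 6 arrangements.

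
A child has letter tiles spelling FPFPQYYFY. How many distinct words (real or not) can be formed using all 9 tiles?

5040

FPFPQYYFY has 9 letters with F appearing 3 times, P appearing twice, and Y appearing 3 times.
Dividing 9! = 362880 by 3!·3!·2! = 72 for the repeated letters gives 5040.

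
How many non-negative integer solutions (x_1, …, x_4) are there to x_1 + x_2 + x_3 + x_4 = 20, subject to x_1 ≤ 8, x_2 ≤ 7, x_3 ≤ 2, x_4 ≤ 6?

By stars and bars, unrestricted non-negative solutions to x_1+…+x_4 = 20 number C(20+3,3) = 1771.
Subtract solutions that violate a single cap (substitute x_i' = x_i − (cap_i+1)): x_1 ≥ 9 gives C(14,3) = 364; x_2 ≥ 8 gives C(15,3) = 455; x_3 ≥ 3 gives C(20,3) = 1140; x_4 ≥ 7 gives C(16,3) = 560. Together 2519.
Add back pairs where two caps are both exceeded: 20 + 165 + 35 + 220 + 56 + 286 = 782.
Subtract triples: 1 + 0 + 4 + 10 = 15.
By inclusion–exclusion the count is 1771 − 2519 + 782 − 15 = 19.

19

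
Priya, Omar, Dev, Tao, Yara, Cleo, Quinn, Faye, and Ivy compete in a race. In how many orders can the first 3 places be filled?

There are 9 choices for 1st place, 8 for 2nd, and 7 for 3rd.
That gives 9 × 8 × 7 = 504.

504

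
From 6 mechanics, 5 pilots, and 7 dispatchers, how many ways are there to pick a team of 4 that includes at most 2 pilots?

Split by how many pilots are chosen (0 through 2).
Sum: C(5,0)·C(13,4) + C(5,1)·C(13,3) + C(5,2)·C(13,2) = 715 + 1430 + 780 = 2925.

2925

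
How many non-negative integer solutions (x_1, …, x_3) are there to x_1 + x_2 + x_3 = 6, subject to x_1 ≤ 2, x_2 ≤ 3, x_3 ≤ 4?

Ignoring the caps, the number of non-negative solutions to x_1+…+x_3 = 6 is C(8,2) = 28.
Subtract solutions that violate a single cap (substitute x_i' = x_i − (cap_i+1)): x_1 ≥ 3 gives C(5,2) = 10; x_2 ≥ 4 gives C(4,2) = 6; x_3 ≥ 5 gives C(3,2) = 3. Together 19.
No two caps can be exceeded simultaneously, so the pair terms are all 0.
By inclusion–exclusion the count is 28 − 19 + 0 = 9.

9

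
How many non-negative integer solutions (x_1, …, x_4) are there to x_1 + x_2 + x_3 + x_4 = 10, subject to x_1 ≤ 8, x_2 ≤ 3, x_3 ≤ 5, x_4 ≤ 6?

Without the upper bounds there are C(13,3) = 286 ways to split 10 among 4 variables.
Subtract solutions that violate a single cap (substitute x_i' = x_i − (cap_i+1)): x_1 ≥ 9 gives C(4,3) = 4; x_2 ≥ 4 gives C(9,3) = 84; x_3 ≥ 6 gives C(7,3) = 35; x_4 ≥ 7 gives C(6,3) = 20. Together 143.
Add back pairs where two caps are both exceeded: 0 + 0 + 0 + 1 + 0 + 0 = 1.
By inclusion–exclusion the count is 286 − 143 + 1 = 144.

144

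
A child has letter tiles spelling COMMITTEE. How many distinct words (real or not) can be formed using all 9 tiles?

The 9 letters of COMMITTEE have repeats: E appearing twice, M appearing twice, and T appearing twice.
Dividing 9! = 362880 by 2!·2!·2! = 8 for the repeated letters gives 45360.

45360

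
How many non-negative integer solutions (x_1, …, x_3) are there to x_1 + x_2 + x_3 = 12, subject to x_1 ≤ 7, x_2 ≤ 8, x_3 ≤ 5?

38

Without the upper bounds there are C(14,2) = 91 ways to split 12 among 3 variables.
Subtract solutions that violate a single cap (substitute x_i' = x_i − (cap_i+1)): x_1 ≥ 8 gives C(6,2) = 15; x_2 ≥ 9 gives C(5,2) = 10; x_3 ≥ 6 gives C(8,2) = 28. Together 53.
No two caps can be exceeded simultaneously, so the pair terms are all 0.
By inclusion–exclusion the count is 91 − 53 + 0 = 38.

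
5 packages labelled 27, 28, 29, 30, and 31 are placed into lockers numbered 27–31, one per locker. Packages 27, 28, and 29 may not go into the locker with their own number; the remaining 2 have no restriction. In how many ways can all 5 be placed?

64

Let Aᵢ (for i ∈ {27, 28, 29}) be the placements that put package i in its forbidden locker. Any j of these fix j positions, leaving (5−j)! ways to fill the rest, and there are C(3,j) ways to pick which j.
By inclusion–exclusion, the number of valid placements is Σ_{j=0}^{3} (−1)^j C(3,j)·(5−j)!.
Computing: 120 − 72 + 18 − 2 = 64.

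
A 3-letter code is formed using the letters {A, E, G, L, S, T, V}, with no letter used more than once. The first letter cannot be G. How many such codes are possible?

The first letter has 7−1 = 6 choices (anything except G).
The remaining 2 letters are filled from the other 6 symbols without repetition: 6 × 5 = 30.
Total: 6 × 30 = 180.

180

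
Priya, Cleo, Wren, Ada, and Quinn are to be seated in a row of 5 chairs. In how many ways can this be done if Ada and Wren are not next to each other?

There are 5! = 120 arrangements in all. If Ada and Wren are adjacent, merging them into one block gives 2·(4)! = 48 arrangements.
So 120 − 48 = 72 arrangements keep them apart.

72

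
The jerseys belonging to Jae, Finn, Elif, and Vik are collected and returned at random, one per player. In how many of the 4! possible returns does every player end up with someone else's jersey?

9

Count assignments avoiding every fixed point. For any j of the 4 players fixed to their old jersey, the other 4−j can be arranged in (4−j)! ways.
By inclusion–exclusion this is Σ_{j=0}^{4} (−1)^j C(4,j)·(4−j)!.
Computing: 24 − 24 + 12 − 4 + 1 = 9.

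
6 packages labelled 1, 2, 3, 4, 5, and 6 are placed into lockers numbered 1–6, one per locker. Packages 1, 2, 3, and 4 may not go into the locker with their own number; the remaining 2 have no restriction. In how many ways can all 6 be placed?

Let Aᵢ (for 1 ≤ i ≤ 4) be the placements that put package i in its forbidden locker. Any j of these fix j positions, leaving (6−j)! ways to fill the rest, and there are C(4,j) ways to pick which j.
By inclusion–exclusion, the number of valid placements is Σ_{j=0}^{4} (−1)^j C(4,j)·(6−j)!.
Computing: 720 − 480 + 144 − 24 + 2 = 362.

362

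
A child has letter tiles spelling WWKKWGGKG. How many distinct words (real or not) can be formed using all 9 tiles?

1680

Letter multiplicities in WWKKWGGKG: G×3, K×3, W×3.
The number of distinct arrangements is 9!/(3!·3!·3!) = 362880/216 = 1680.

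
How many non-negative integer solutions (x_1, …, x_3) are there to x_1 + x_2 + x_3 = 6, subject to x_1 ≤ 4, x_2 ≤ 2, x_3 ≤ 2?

Without the upper bounds there are C(8,2) = 28 ways to split 6 among 3 variables.
Subtract solutions that violate a single cap (substitute x_i' = x_i − (cap_i+1)): x_1 ≥ 5 gives C(3,2) = 3; x_2 ≥ 3 gives C(5,2) = 10; x_3 ≥ 3 gives C(5,2) = 10. Together 23.
Add back pairs where two caps are both exceeded: 0 + 0 + 1 = 1.
By inclusion–exclusion the count is 28 − 23 + 1 = 6.

6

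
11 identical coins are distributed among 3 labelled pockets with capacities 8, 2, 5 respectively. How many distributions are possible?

12

Without the upper bounds there are C(13,2) = 78 ways to split 11 among 3 pockets.
Subtract solutions that violate a single cap (substitute x_i' = x_i − (cap_i+1)): x_1 ≥ 9 gives C(4,2) = 6; x_2 ≥ 3 gives C(10,2) = 45; x_3 ≥ 6 gives C(7,2) = 21. Together 72.
Add back pairs where two caps are both exceeded: 0 + 0 + 6 = 6.
By inclusion–exclusion the count is 78 − 72 + 6 = 12.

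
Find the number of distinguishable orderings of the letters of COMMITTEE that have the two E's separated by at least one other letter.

35280

Total arrangements of COMMITTEE: 9!/(2!·2!·2!) = 45360.
Arrangements with the E's together: treat EE as one letter, giving (8)!/(2!·2!) = 10080.
Hence 45360 − 10080 = 35280.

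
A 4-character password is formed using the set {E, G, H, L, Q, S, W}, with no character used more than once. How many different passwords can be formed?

840

This is a permutation of 4 out of 7: P(7,4) = 7!/3!.
That product is 7 × 6 × 5 × 4 = 840.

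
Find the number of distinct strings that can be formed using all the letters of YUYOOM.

Letter multiplicities in YUYOOM: M×1, O×2, U×1, Y×2.
The number of distinct arrangements is 6!/(2!·2!) = 720/4 = 180.

180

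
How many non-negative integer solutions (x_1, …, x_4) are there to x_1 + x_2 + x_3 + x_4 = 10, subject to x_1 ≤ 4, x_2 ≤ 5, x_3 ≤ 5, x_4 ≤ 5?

Ignoring the caps, the number of non-negative solutions to x_1+…+x_4 = 10 is C(13,3) = 286.
Subtract solutions that violate a single cap (substitute x_i' = x_i − (cap_i+1)): x_1 ≥ 5 gives C(8,3) = 56; x_2 ≥ 6 gives C(7,3) = 35; x_3 ≥ 6 gives C(7,3) = 35; x_4 ≥ 6 gives C(7,3) = 35. Together 161.
No two caps can be exceeded simultaneously, so the pair terms are all 0.
By inclusion–exclusion the count is 286 − 161 + 0 = 125.

125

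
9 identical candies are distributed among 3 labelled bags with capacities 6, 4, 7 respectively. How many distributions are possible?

31

By stars and bars, unrestricted non-negative solutions to x_1+…+x_3 = 9 number C(9+2,2) = 55.
Subtract solutions that violate a single cap (substitute x_i' = x_i − (cap_i+1)): x_1 ≥ 7 gives C(4,2) = 6; x_2 ≥ 5 gives C(6,2) = 15; x_3 ≥ 8 gives C(3,2) = 3. Together 24.
No two caps can be exceeded simultaneously, so the pair terms are all 0.
By inclusion–exclusion the count is 55 − 24 + 0 = 31.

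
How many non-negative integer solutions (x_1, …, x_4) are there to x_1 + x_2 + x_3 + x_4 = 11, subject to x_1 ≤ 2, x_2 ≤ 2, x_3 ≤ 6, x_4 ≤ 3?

Without the upper bounds there are C(14,3) = 364 ways to split 11 among 4 variables.
Subtract solutions that violate a single cap (substitute x_i' = x_i − (cap_i+1)): x_1 ≥ 3 gives C(11,3) = 165; x_2 ≥ 3 gives C(11,3) = 165; x_3 ≥ 7 gives C(7,3) = 35; x_4 ≥ 4 gives C(10,3) = 120. Together 485.
Add back pairs where two caps are both exceeded: 56 + 4 + 35 + 4 + 35 + 1 = 135.
Subtract triples: 0 + 4 + 0 + 0 = 4.
By inclusion–exclusion the count is 364 − 485 + 135 − 4 = 10.

10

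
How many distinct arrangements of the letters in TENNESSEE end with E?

Fix E in the last position and arrange the remaining 8 letters.
Those 8 letters have E appearing 3 times, N appearing twice, and S appearing twice, giving (8)!/(3!·2!·2!) = 1680.

1680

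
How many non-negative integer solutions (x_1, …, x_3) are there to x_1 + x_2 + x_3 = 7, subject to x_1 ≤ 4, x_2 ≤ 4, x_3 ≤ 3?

14

Ignoring the caps, the number of non-negative solutions to x_1+…+x_3 = 7 is C(9,2) = 36.
Subtract solutions that violate a single cap (substitute x_i' = x_i − (cap_i+1)): x_1 ≥ 5 gives C(4,2) = 6; x_2 ≥ 5 gives C(4,2) = 6; x_3 ≥ 4 gives C(5,2) = 10. Together 22.
No two caps can be exceeded simultaneously, so the pair terms are all 0.
By inclusion–exclusion the count is 36 − 22 + 0 = 14.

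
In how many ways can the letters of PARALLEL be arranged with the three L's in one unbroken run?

Treat the 3 copies of L as a single block. The multiset to arrange is then {LLL, A, A, E, P, R}, 6 items in all.
That gives (6)!/(2!) = 360 arrangements.

360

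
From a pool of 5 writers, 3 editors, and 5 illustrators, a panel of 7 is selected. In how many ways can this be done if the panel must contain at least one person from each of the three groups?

With no constraint there are C(13,7) = 1716 possible selections.
Subtract selections that omit an entire group: no writers → C(8,7) = 8; no editors → C(10,7) = 120; no illustrators → C(8,7) = 8.
Add back selections omitting two groups (i.e. drawn from a single group): C(5,7) + C(3,7) + C(5,7) = 0.
By inclusion–exclusion: 1716 − 136 + 0 = 1580.

1580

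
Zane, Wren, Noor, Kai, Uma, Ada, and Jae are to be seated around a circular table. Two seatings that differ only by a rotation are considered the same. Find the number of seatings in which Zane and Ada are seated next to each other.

Treat {Zane, Ada} as one unit (2 internal orders) and seat the resulting 6 units around the table: (5)! circular arrangements.
So 2 × (5)! = 2 × 120 = 240.

240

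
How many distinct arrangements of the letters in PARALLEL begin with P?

Fix P in the first position and arrange the remaining 7 letters.
Those 7 letters have A appearing twice and L appearing 3 times, giving (7)!/(3!·2!) = 420.

420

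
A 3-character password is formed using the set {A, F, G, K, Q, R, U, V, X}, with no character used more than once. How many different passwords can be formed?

504

With no repetition, fill the 3 characters in order: 9 choices, then 8, down to 7.
9 × 8 × 7 = 504.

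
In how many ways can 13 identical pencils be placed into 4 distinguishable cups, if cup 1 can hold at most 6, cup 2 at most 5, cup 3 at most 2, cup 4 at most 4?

31

Without the upper bounds there are C(16,3) = 560 ways to split 13 among 4 cups.
Subtract solutions that violate a single cap (substitute x_i' = x_i − (cap_i+1)): x_1 ≥ 7 gives C(9,3) = 84; x_2 ≥ 6 gives C(10,3) = 120; x_3 ≥ 3 gives C(13,3) = 286; x_4 ≥ 5 gives C(11,3) = 165. Together 655.
Add back pairs where two caps are both exceeded: 1 + 20 + 4 + 35 + 10 + 56 = 126.
By inclusion–exclusion the count is 560 − 655 + 126 = 31.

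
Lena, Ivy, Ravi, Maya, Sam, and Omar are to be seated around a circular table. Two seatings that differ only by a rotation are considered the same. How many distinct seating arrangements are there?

120

Around a circle, 6 distinct people have 6!/6 = (5)! = 120 rotationally distinct seatings.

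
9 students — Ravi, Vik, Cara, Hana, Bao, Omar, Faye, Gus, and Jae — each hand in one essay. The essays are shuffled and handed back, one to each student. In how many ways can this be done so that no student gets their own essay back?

Let Aᵢ be the assignments in which student i gets their own essay. We want the size of the complement of A₁∪…∪A_9.
By inclusion–exclusion this is Σ_{j=0}^{9} (−1)^j C(9,j)·(9−j)!.
Computing: 362880 − 362880 + 181440 − 60480 + 15120 − 3024 + 504 − 72 + 9 − 1 = 133496.

133496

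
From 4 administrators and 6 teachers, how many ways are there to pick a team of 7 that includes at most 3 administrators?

100

Split by how many administrators are chosen (0 through 3).
Sum: C(4,0)·C(6,7) + C(4,1)·C(6,6) + C(4,2)·C(6,5) + C(4,3)·C(6,4) = 0 + 4 + 36 + 60 = 100.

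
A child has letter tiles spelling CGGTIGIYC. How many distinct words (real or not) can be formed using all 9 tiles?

15120

Letter multiplicities in CGGTIGIYC: C×2, G×3, I×2, T×1, Y×1.
So there are 9! / (3!·2!·2!) = 15120 distinguishable arrangements.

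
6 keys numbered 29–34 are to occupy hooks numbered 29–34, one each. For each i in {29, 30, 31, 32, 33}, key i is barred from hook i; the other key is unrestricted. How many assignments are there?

Let Aᵢ (for 29 ≤ i ≤ 33) be the placements that put key i in its forbidden hook. Any j of these fix j positions, leaving (6−j)! ways to fill the rest, and there are C(5,j) ways to pick which j.
By inclusion–exclusion, the number of valid placements is Σ_{j=0}^{5} (−1)^j C(5,j)·(6−j)!.
Computing: 720 − 600 + 240 − 60 + 10 − 1 = 309.

309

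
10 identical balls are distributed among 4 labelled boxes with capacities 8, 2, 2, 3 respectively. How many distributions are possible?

Ignoring the caps, the number of non-negative solutions to x_1+…+x_4 = 10 is C(13,3) = 286.
Subtract solutions that violate a single cap (substitute x_i' = x_i − (cap_i+1)): x_1 ≥ 9 gives C(4,3) = 4; x_2 ≥ 3 gives C(10,3) = 120; x_3 ≥ 3 gives C(10,3) = 120; x_4 ≥ 4 gives C(9,3) = 84. Together 328.
Add back pairs where two caps are both exceeded: 0 + 0 + 0 + 35 + 20 + 20 = 75.
Subtract triples: 0 + 0 + 0 + 1 = 1.
By inclusion–exclusion the count is 286 − 328 + 75 − 1 = 32.

32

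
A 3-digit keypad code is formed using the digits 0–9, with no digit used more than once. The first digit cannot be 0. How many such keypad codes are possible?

The first digit has 10−1 = 9 choices (anything except 0).
The remaining 2 digits are filled from the other 9 symbols without repetition: 9 × 8 = 72.
Total: 9 × 72 = 648.

648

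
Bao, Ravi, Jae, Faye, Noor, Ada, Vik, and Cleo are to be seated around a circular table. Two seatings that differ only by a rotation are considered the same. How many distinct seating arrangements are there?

Fix one person's seat to break rotational symmetry; the remaining 7 people can be arranged in (7)! = 5040 ways.

5040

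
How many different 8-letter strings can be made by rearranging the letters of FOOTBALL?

Letter multiplicities in FOOTBALL: A×1, B×1, F×1, L×2, O×2, T×1.
The number of distinct arrangements is 8!/(2!·2!) = 40320/4 = 10080.

10080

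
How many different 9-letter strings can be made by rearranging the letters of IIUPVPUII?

IIUPVPUII has 9 letters with I appearing 4 times, P appearing twice, and U appearing twice.
So there are 9! / (4!·2!·2!) = 3780 distinguishable arrangements.

3780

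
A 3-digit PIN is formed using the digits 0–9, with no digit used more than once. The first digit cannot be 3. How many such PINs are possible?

648

The first digit has 10−1 = 9 choices (anything except 3).
The remaining 2 digits are filled from the other 9 symbols without repetition: 9 × 8 = 72.
Total: 9 × 72 = 648.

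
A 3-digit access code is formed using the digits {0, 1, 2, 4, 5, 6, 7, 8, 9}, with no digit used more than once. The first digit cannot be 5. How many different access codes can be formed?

The first digit has 9−1 = 8 choices (anything except 5).
The remaining 2 digits are filled from the other 8 symbols without repetition: 8 × 7 = 56.
Total: 8 × 56 = 448.

448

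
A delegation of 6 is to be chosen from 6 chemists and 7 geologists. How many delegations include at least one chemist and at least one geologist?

1708

Total 6-person selections from all 13: C(13,6) = 1716.
Subtract selections that omit an entire group: no chemists → C(7,6) = 7; no geologists → C(6,6) = 1.
Both groups omitted at once is impossible, so 1716 − 8 = 1708.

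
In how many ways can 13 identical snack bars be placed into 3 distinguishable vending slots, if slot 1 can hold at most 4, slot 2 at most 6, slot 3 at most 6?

10

By stars and bars, unrestricted non-negative solutions to x_1+…+x_3 = 13 number C(13+2,2) = 105.
Subtract solutions that violate a single cap (substitute x_i' = x_i − (cap_i+1)): x_1 ≥ 5 gives C(10,2) = 45; x_2 ≥ 7 gives C(8,2) = 28; x_3 ≥ 7 gives C(8,2) = 28. Together 101.
Add back pairs where two caps are both exceeded: 3 + 3 + 0 = 6.
By inclusion–exclusion the count is 105 − 101 + 6 = 10.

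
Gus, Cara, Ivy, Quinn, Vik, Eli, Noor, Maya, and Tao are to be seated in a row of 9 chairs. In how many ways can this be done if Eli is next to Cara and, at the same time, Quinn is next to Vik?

20160

Treat {Eli,Cara} as one block (2 orders) and {Quinn,Vik} as another (2 orders).
That leaves 7 units to arrange: 2 × 2 × 7! = 4 × 5040 = 20160.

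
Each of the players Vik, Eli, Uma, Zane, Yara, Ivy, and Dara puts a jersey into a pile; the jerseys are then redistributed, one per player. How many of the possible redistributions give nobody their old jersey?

This is the derangement count D_7: permutations of 7 items with no fixed point.
By inclusion–exclusion this is Σ_{j=0}^{7} (−1)^j C(7,j)·(7−j)!.
Computing: 5040 − 5040 + 2520 − 840 + 210 − 42 + 7 − 1 = 1854.

1854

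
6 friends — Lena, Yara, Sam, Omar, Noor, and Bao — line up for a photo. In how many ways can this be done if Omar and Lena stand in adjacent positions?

240

Treat {Omar, Lena} as a single unit. There are 5 units to order, and the pair itself can be ordered 2 ways.
That gives 2 × 5! = 2 × 120 = 240.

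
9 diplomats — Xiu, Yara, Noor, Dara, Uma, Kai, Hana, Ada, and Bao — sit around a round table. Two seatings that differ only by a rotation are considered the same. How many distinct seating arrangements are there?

Fix one person's seat to break rotational symmetry; the remaining 8 people can be arranged in (8)! = 40320 ways.

40320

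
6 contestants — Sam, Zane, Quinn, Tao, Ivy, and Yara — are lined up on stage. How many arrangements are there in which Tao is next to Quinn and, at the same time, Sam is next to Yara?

Treat {Tao,Quinn} as one block (2 orders) and {Sam,Yara} as another (2 orders).
That leaves 4 units to arrange: 2 × 2 × 4! = 4 × 24 = 96.

96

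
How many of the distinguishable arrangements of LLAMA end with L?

Fix L in the last position and arrange the remaining 4 letters.
Those 4 letters have A appearing twice, giving (4)!/(2!) = 12.

12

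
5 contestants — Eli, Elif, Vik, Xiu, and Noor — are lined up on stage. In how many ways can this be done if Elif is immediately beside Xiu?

Treat {Elif, Xiu} as a single unit. There are 4 units to order, and the pair itself can be ordered 2 ways.
That gives 2 × 4! = 2 × 24 = 48.

48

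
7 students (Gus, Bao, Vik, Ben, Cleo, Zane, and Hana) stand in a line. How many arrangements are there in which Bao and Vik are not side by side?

3600

Of the 7! = 5040 arrangements, those with Bao and Vik adjacent number 2 × 6! = 1440 (treat the pair as a block with 2 internal orders).
So 5040 − 1440 = 3600 arrangements keep them apart.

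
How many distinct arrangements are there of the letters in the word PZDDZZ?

60

The 6 letters of PZDDZZ have repeats: D appearing twice and Z appearing 3 times.
So there are 6! / (3!·2!) = 60 distinguishable arrangements.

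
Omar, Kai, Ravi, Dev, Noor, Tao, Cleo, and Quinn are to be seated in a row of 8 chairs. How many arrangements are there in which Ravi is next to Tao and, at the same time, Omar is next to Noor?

Treat {Ravi,Tao} as one block (2 orders) and {Omar,Noor} as another (2 orders).
That leaves 6 units to arrange: 2 × 2 × 6! = 4 × 720 = 2880.

2880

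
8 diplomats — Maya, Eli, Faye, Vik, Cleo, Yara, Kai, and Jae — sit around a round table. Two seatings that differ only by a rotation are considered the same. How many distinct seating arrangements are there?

5040

Around a circle, 8 distinct people have 8!/8 = (7)! = 5040 rotationally distinct seatings.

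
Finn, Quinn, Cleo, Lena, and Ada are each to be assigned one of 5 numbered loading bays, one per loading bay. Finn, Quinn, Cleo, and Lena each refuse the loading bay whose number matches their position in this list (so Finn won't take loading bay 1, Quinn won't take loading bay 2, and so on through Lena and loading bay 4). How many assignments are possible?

53

Let Aᵢ (for 1 ≤ i ≤ 4) be the placements that put person i in their forbidden loading bay. Any j of these fix j positions, leaving (5−j)! ways to fill the rest, and there are C(4,j) ways to pick which j.
By inclusion–exclusion, the number of valid placements is Σ_{j=0}^{4} (−1)^j C(4,j)·(5−j)!.
Computing: 120 − 96 + 36 − 8 + 1 = 53.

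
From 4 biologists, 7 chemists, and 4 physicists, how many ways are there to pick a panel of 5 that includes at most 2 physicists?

2772

Split by how many physicists are chosen (0 through 2).
Sum: C(4,0)·C(11,5) + C(4,1)·C(11,4) + C(4,2)·C(11,3) = 462 + 1320 + 990 = 2772.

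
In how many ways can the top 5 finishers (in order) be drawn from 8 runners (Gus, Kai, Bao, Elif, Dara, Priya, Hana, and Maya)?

6720

There are 8 choices for 1st place, 7 for 2nd, and so on down to 4 for position 5.
That gives 8 × 7 × 6 × 5 × 4 = 6720.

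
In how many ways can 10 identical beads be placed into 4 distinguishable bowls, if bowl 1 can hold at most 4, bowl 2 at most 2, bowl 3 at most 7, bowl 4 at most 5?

Ignoring the caps, the number of non-negative solutions to x_1+…+x_4 = 10 is C(13,3) = 286.
Subtract solutions that violate a single cap (substitute x_i' = x_i − (cap_i+1)): x_1 ≥ 5 gives C(8,3) = 56; x_2 ≥ 3 gives C(10,3) = 120; x_3 ≥ 8 gives C(5,3) = 10; x_4 ≥ 6 gives C(7,3) = 35. Together 221.
Add back pairs where two caps are both exceeded: 10 + 0 + 0 + 0 + 4 + 0 = 14.
By inclusion–exclusion the count is 286 − 221 + 14 = 79.

79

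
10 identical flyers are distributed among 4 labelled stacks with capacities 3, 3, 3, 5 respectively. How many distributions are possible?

Ignoring the caps, the number of non-negative solutions to x_1+…+x_4 = 10 is C(13,3) = 286.
Subtract solutions that violate a single cap (substitute x_i' = x_i − (cap_i+1)): x_1 ≥ 4 gives C(9,3) = 84; x_2 ≥ 4 gives C(9,3) = 84; x_3 ≥ 4 gives C(9,3) = 84; x_4 ≥ 6 gives C(7,3) = 35. Together 287.
Add back pairs where two caps are both exceeded: 10 + 10 + 1 + 10 + 1 + 1 = 33.
By inclusion–exclusion the count is 286 − 287 + 33 = 32.

32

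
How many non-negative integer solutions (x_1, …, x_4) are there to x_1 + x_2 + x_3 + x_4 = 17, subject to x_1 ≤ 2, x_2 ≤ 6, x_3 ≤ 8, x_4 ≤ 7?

Ignoring the caps, the number of non-negative solutions to x_1+…+x_4 = 17 is C(20,3) = 1140.
Subtract solutions that violate a single cap (substitute x_i' = x_i − (cap_i+1)): x_1 ≥ 3 gives C(17,3) = 680; x_2 ≥ 7 gives C(13,3) = 286; x_3 ≥ 9 gives C(11,3) = 165; x_4 ≥ 8 gives C(12,3) = 220. Together 1351.
Add back pairs where two caps are both exceeded: 120 + 56 + 84 + 4 + 10 + 1 = 275.
By inclusion–exclusion the count is 1140 − 1351 + 275 = 64.

64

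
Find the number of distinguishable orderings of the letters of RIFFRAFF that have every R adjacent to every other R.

210

Treat the 2 copies of R as a single block. The multiset to arrange is then {RR, A, F, F, F, F, I}, 7 items in all.
That gives (7)!/(4!) = 210 arrangements.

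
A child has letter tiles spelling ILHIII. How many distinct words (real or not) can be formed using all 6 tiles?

30

Letter multiplicities in ILHIII: H×1, I×4, L×1.
So there are 6! / (4!) = 30 distinguishable arrangements.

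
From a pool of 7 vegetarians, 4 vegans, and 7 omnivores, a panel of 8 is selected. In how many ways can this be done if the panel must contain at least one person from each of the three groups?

Total 8-person selections from all 18: C(18,8) = 43758.
Subtract selections that omit an entire group: no vegetarians → C(11,8) = 165; no vegans → C(14,8) = 3003; no omnivores → C(11,8) = 165.
Add back selections omitting two groups (i.e. drawn from a single group): C(7,8) + C(4,8) + C(7,8) = 0.
By inclusion–exclusion: 43758 − 3333 + 0 = 40425.

40425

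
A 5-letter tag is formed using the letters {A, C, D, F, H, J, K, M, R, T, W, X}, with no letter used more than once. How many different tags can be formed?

95040

With no repetition, fill the 5 letters in order: 12 choices, then 11, down to 8.
12 × 11 × 10 × 9 × 8 = 95040.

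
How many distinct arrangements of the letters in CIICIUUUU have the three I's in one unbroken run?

105

Treat the 3 copies of I as a single block. The multiset to arrange is then {III, C, C, U, U, U, U}, 7 items in all.
That gives (7)!/(4!·2!) = 105 arrangements.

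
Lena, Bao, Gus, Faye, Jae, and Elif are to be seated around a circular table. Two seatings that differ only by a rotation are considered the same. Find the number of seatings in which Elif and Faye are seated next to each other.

Treat {Elif, Faye} as one unit (2 internal orders) and seat the resulting 5 units around the table: (4)! circular arrangements.
So 2 × (4)! = 2 × 24 = 48.

48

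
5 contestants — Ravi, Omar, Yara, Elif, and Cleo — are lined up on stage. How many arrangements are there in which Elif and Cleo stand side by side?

Place the 3 others and the Elif-Cleo pair as 4 objects in a line; the pair has 2 internal arrangements.
That gives 2 × 4! = 2 × 24 = 48.

48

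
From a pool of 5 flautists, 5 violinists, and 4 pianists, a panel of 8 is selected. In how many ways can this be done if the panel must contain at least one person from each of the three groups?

2940

Total 8-person selections from all 14: C(14,8) = 3003.
Selections missing a whole group: no flautists → C(9,8) = 9; no violinists → C(9,8) = 9; no pianists → C(10,8) = 45.
Add back selections omitting two groups (i.e. drawn from a single group): C(5,8) + C(5,8) + C(4,8) = 0.
By inclusion–exclusion: 3003 − 63 + 0 = 2940.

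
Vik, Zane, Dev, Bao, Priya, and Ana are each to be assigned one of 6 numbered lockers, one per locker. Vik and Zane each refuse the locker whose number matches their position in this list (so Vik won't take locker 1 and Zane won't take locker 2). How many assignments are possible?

Let Aᵢ (for i ∈ {1, 2}) be the placements that put person i in their forbidden locker. Any j of these fix j positions, leaving (6−j)! ways to fill the rest, and there are C(2,j) ways to pick which j.
By inclusion–exclusion, the number of valid placements is Σ_{j=0}^{2} (−1)^j C(2,j)·(6−j)!.
Computing: 720 − 240 + 24 = 504.

504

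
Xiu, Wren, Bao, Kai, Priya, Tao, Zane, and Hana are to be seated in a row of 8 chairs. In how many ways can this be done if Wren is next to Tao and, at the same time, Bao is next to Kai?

2880

Treat {Wren,Tao} as one block (2 orders) and {Bao,Kai} as another (2 orders).
That leaves 6 units to arrange: 2 × 2 × 6! = 4 × 720 = 2880.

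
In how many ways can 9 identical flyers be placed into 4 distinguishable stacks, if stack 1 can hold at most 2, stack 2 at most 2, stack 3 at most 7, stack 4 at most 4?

41

Without the upper bounds there are C(12,3) = 220 ways to split 9 among 4 stacks.
Subtract solutions that violate a single cap (substitute x_i' = x_i − (cap_i+1)): x_1 ≥ 3 gives C(9,3) = 84; x_2 ≥ 3 gives C(9,3) = 84; x_3 ≥ 8 gives C(4,3) = 4; x_4 ≥ 5 gives C(7,3) = 35. Together 207.
Add back pairs where two caps are both exceeded: 20 + 0 + 4 + 0 + 4 + 0 = 28.
By inclusion–exclusion the count is 220 − 207 + 28 = 41.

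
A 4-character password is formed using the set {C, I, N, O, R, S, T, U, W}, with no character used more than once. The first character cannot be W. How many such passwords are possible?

2688

The first character has 9−1 = 8 choices (anything except W).
The remaining 3 characters are filled from the other 8 symbols without repetition: 8 × 7 × 6 = 336.
Total: 8 × 336 = 2688.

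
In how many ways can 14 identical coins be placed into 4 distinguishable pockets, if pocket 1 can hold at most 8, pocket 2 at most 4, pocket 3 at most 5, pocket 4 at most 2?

By stars and bars, unrestricted non-negative solutions to x_1+…+x_4 = 14 number C(14+3,3) = 680.
Subtract solutions that violate a single cap (substitute x_i' = x_i − (cap_i+1)): x_1 ≥ 9 gives C(8,3) = 56; x_2 ≥ 5 gives C(12,3) = 220; x_3 ≥ 6 gives C(11,3) = 165; x_4 ≥ 3 gives C(14,3) = 364. Together 805.
Add back pairs where two caps are both exceeded: 1 + 0 + 10 + 20 + 84 + 56 = 171.
Subtract triples: 0 + 0 + 0 + 1 = 1.
By inclusion–exclusion the count is 680 − 805 + 171 − 1 = 45.

45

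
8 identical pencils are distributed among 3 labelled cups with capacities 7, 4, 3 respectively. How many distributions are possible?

Ignoring the caps, the number of non-negative solutions to x_1+…+x_3 = 8 is C(10,2) = 45.
Subtract solutions that violate a single cap (substitute x_i' = x_i − (cap_i+1)): x_1 ≥ 8 gives C(2,2) = 1; x_2 ≥ 5 gives C(5,2) = 10; x_3 ≥ 4 gives C(6,2) = 15. Together 26.
No two caps can be exceeded simultaneously, so the pair terms are all 0.
By inclusion–exclusion the count is 45 − 26 + 0 = 19.

19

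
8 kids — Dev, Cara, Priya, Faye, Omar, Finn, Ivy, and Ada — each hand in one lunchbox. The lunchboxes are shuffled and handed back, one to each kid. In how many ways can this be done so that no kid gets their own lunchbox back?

14833

This is the derangement count D_8: permutations of 8 items with no fixed point.
By inclusion–exclusion this is Σ_{j=0}^{8} (−1)^j C(8,j)·(8−j)!.
Computing: 40320 − 40320 + 20160 − 6720 + 1680 − 336 + 56 − 8 + 1 = 14833.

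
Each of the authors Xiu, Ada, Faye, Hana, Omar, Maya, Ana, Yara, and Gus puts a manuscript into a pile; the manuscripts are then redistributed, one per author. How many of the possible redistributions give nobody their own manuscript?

Let Aᵢ be the assignments in which author i gets their own manuscript. We want the size of the complement of A₁∪…∪A_9.
By inclusion–exclusion this is Σ_{j=0}^{9} (−1)^j C(9,j)·(9−j)!.
Computing: 362880 − 362880 + 181440 − 60480 + 15120 − 3024 + 504 − 72 + 9 − 1 = 133496.

133496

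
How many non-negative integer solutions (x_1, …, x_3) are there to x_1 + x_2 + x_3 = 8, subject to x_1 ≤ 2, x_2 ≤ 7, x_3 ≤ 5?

Without the upper bounds there are C(10,2) = 45 ways to split 8 among 3 variables.
Subtract solutions that violate a single cap (substitute x_i' = x_i − (cap_i+1)): x_1 ≥ 3 gives C(7,2) = 21; x_2 ≥ 8 gives C(2,2) = 1; x_3 ≥ 6 gives C(4,2) = 6. Together 28.
No two caps can be exceeded simultaneously, so the pair terms are all 0.
By inclusion–exclusion the count is 45 − 28 + 0 = 17.

17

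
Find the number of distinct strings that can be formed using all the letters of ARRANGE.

1260

Letter multiplicities in ARRANGE: A×2, E×1, G×1, N×1, R×2.
So there are 7! / (2!·2!) = 1260 distinguishable arrangements.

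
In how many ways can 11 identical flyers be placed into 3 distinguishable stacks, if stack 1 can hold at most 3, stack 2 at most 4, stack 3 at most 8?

14

Ignoring the caps, the number of non-negative solutions to x_1+…+x_3 = 11 is C(13,2) = 78.
Subtract solutions that violate a single cap (substitute x_i' = x_i − (cap_i+1)): x_1 ≥ 4 gives C(9,2) = 36; x_2 ≥ 5 gives C(8,2) = 28; x_3 ≥ 9 gives C(4,2) = 6. Together 70.
Add back pairs where two caps are both exceeded: 6 + 0 + 0 = 6.
By inclusion–exclusion the count is 78 − 70 + 6 = 14.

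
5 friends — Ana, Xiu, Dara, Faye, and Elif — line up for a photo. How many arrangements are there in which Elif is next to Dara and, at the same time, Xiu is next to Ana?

24

Treat {Elif,Dara} as one block (2 orders) and {Xiu,Ana} as another (2 orders).
That leaves 3 units to arrange: 2 × 2 × 3! = 4 × 6 = 24.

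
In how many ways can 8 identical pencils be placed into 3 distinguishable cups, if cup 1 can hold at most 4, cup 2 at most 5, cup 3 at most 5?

23

By stars and bars, unrestricted non-negative solutions to x_1+…+x_3 = 8 number C(8+2,2) = 45.
Subtract solutions that violate a single cap (substitute x_i' = x_i − (cap_i+1)): x_1 ≥ 5 gives C(5,2) = 10; x_2 ≥ 6 gives C(4,2) = 6; x_3 ≥ 6 gives C(4,2) = 6. Together 22.
No two caps can be exceeded simultaneously, so the pair terms are all 0.
By inclusion–exclusion the count is 45 − 22 + 0 = 23.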